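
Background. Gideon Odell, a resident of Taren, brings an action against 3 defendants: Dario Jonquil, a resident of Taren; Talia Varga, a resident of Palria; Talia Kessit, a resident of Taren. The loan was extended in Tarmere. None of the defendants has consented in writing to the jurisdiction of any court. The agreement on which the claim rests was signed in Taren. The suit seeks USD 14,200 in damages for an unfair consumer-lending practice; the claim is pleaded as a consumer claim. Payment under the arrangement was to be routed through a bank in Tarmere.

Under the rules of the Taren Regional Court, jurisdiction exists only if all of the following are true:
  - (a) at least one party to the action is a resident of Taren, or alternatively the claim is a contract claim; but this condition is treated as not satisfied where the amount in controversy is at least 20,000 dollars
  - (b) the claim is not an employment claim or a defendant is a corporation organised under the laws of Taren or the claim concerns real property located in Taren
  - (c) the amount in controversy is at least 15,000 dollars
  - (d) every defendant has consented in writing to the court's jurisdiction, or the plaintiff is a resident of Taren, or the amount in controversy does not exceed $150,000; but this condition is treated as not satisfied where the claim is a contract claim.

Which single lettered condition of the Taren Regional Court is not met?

(c)

The Taren Regional Court:
  (a) Gideon Odell resides in Taren, so this disjunct is met. The exception is not triggered, since the amount in controversy is USD 14,200, below the $20,000 floor. Satisfied.
  (b) The claim is a consumer claim, not an employment claim, so one alternative holds. Met.
  (c) The amount in controversy is 14,200 dollars, below the USD 15,000 floor. Not met.
  (d) The plaintiff resides in Taren — that alternative is enough. The exception is not triggered, since the claim is a consumer claim, not a contract claim. Satisfied.
Only condition (c) fails.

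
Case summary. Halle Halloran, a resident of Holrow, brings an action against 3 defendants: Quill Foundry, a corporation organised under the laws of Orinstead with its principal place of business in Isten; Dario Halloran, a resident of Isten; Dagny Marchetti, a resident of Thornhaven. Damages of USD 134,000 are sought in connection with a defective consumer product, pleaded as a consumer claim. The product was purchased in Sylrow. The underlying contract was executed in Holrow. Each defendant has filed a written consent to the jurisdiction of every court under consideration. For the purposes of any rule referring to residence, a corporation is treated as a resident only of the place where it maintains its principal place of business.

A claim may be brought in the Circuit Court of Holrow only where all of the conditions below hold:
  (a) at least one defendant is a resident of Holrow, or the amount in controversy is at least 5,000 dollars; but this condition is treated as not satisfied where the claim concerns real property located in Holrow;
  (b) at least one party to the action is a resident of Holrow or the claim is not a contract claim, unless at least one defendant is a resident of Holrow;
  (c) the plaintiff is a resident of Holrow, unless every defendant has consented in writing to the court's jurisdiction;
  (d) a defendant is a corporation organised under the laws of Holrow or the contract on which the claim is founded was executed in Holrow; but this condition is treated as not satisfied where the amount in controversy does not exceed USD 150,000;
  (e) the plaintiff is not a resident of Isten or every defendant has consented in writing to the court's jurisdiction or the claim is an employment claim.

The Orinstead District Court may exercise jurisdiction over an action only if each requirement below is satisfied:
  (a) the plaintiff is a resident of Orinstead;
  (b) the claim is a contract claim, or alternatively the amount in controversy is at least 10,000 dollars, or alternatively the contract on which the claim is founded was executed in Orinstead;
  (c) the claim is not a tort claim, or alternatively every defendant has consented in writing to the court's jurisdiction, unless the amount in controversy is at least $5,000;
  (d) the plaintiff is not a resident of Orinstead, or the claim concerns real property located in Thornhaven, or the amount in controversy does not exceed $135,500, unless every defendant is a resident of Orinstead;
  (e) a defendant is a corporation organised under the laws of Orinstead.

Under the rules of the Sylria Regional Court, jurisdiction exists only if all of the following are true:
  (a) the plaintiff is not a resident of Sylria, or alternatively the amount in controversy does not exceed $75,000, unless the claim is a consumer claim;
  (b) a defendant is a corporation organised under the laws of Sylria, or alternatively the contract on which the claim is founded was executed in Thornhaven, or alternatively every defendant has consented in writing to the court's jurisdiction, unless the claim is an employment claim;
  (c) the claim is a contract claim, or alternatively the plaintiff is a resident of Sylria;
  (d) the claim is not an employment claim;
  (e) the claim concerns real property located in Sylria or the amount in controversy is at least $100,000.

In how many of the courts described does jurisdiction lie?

0

The Circuit Court of Holrow:
  (a) The amount in controversy is 134,000 dollars, which meets the $5,000 floor, so this disjunct is met. The exception is not triggered, since the claim does not concern real property. Satisfied.
  (b) Halle Halloran resides in Holrow, so one alternative holds. Condition met.
  (c) The plaintiff resides in Holrow. Satisfied.
  (d) The contract was executed in Holrow — that alternative is enough. However, the amount in controversy is USD 134,000, within the 150,000 dollars ceiling, which falls within the stated exception and so defeats the condition. Condition not met.
  (e) The plaintiff resides in Holrow, which is not Isten — that alternative is enough. Condition met.
  → The court lacks jurisdiction.
The Orinstead District Court:
  (a) The plaintiff resides in Holrow, not Orinstead. Not satisfied.
  (b) The amount in controversy is USD 134,000, which meets the USD 10,000 floor, so one alternative holds. Met.
  (c) The claim is a consumer claim, not a tort claim, so this disjunct is met. Met.
  (d) The plaintiff resides in Holrow, which is not Orinstead, so this disjunct is met. Satisfied.
  (e) Quill Foundry is organised under the laws of Orinstead. Condition met.
  → No jurisdiction.
The Sylria Regional Court:
  (a) The plaintiff resides in Holrow, which is not Sylria, which satisfies one of the alternatives. Condition met.
  (b) Every defendant has filed written consent, which satisfies one of the alternatives. Met.
  (c) The claim is a consumer claim, not a contract claim; the plaintiff resides in Holrow, not Sylria — no alternative holds. Fails.
  (d) The claim is a consumer claim, not an employment claim. Met.
  (e) The amount in controversy is USD 134,000, which meets the $100,000 floor, which satisfies one of the alternatives. Condition met.
  → At least one condition fails; no jurisdiction.
No court satisfies all of its conditions.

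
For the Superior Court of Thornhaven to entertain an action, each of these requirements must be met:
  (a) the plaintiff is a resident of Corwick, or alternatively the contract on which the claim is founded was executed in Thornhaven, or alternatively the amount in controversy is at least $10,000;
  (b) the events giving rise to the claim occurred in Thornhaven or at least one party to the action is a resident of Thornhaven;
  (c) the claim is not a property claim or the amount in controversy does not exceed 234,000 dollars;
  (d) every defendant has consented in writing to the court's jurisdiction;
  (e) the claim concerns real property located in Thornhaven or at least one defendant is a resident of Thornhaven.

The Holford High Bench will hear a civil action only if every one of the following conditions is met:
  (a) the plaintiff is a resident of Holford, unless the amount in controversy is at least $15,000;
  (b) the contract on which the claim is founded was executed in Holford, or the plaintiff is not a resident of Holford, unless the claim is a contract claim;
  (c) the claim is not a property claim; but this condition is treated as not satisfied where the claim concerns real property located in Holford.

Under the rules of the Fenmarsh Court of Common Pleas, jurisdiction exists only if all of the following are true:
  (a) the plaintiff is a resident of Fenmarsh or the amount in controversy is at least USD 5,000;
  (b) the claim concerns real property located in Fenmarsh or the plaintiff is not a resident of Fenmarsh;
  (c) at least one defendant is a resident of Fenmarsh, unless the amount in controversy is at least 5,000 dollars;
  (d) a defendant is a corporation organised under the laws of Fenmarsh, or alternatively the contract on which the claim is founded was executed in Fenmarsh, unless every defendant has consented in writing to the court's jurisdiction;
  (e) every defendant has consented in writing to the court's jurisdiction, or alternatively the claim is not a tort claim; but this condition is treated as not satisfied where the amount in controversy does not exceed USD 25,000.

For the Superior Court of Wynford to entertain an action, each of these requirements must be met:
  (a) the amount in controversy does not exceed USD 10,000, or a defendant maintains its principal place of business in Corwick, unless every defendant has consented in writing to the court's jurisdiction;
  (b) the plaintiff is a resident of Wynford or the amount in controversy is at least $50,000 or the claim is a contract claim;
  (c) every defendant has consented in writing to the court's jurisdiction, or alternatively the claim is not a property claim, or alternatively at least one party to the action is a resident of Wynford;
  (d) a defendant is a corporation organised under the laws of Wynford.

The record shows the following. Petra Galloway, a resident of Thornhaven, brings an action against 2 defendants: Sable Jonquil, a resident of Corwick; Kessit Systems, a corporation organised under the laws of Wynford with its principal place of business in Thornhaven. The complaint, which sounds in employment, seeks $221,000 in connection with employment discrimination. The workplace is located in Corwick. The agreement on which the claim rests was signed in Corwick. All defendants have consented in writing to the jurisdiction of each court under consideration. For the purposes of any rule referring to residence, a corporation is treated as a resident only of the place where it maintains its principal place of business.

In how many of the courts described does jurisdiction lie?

The Superior Court of Thornhaven:
  (a) The amount in controversy is USD 221,000, which meets the $10,000 floor, so one alternative holds. Condition met.
  (b) Petra Galloway resides in Thornhaven, so this disjunct is met. Satisfied.
  (c) The claim is an employment claim, not a property claim, so one alternative holds. Met.
  (d) Every defendant has filed written consent. Met.
  (e) Kessit Systems resides in Thornhaven, so this disjunct is met. Condition met.
  → Every requirement is satisfied — jurisdiction.
The Holford High Bench:
  (a) The plaintiff resides in Thornhaven, not Holford. But the amount in controversy is $221,000, which meets the USD 15,000 floor, and the 'unless' clause therefore excuses the requirement. Satisfied.
  (b) The plaintiff resides in Thornhaven, which is not Holford, which satisfies one of the alternatives. Condition met.
  (c) The claim is an employment claim, not a property claim. And the carve-out is inapplicable — the claim does not concern real property. Satisfied.
  → Every requirement is satisfied — jurisdiction.
The Fenmarsh Court of Common Pleas:
  (a) The amount in controversy is USD 221,000, which meets the USD 5,000 floor, so this disjunct is met. Met.
  (b) The plaintiff resides in Thornhaven, which is not Fenmarsh, so one alternative holds. Condition met.
  (c) No defendant resides in Fenmarsh (they reside in Corwick, Thornhaven). The proviso rescues it, though: the amount in controversy is $221,000, which meets the 5,000 dollars floor. Condition met.
  (d) The corporate defendant(s) are organised in Wynford, not Fenmarsh; the contract was executed in Corwick, not Fenmarsh — every alternative fails. But every defendant has filed written consent, and the 'unless' clause therefore excuses the requirement. Condition met.
  (e) Every defendant has filed written consent — that alternative is enough. The exception is not triggered, since the amount in controversy is $221,000, above the USD 25,000 ceiling. Condition met.
  → The court has jurisdiction.
The Superior Court of Wynford:
  (a) The amount in controversy is $221,000, above the USD 10,000 ceiling; the corporate defendant(s) have their principal place of business in Thornhaven, not Corwick — none of the alternatives is met. However, every defendant has filed written consent, so the 'unless' proviso supplies this condition. Met.
  (b) The amount in controversy is $221,000, which meets the 50,000 dollars floor — that alternative is enough. Condition met.
  (c) Every defendant has filed written consent, which satisfies one of the alternatives. Satisfied.
  (d) Kessit Systems is organised under the laws of Wynford. Satisfied.
  → Jurisdiction lies.
Courts with jurisdiction: the Superior Court of Thornhaven, the Holford High Bench, the Fenmarsh Court of Common Pleas, the Superior Court of Wynford — 4 in total.

4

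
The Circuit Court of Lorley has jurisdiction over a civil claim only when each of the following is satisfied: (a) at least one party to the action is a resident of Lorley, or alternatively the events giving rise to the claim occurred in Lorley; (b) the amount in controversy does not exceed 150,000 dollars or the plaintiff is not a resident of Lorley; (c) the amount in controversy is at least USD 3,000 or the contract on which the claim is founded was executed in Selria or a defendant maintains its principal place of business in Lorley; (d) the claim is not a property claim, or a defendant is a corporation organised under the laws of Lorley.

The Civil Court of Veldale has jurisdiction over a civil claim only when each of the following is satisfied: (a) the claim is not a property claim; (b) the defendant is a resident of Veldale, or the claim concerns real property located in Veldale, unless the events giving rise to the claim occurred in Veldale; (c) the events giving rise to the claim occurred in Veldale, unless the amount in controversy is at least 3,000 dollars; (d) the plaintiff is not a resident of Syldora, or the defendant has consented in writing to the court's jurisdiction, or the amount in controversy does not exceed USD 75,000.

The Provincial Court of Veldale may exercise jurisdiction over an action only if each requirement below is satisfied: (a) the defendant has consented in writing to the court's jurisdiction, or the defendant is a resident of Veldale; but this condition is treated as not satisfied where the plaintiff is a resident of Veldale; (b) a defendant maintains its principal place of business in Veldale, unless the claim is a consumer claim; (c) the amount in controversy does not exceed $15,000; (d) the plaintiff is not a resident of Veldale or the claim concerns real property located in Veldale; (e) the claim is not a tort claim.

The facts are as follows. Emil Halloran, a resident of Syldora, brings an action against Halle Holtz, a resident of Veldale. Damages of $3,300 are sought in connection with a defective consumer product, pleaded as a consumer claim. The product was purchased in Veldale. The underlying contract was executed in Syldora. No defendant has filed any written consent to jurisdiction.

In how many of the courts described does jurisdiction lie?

2

The Circuit Court of Lorley:
  (a) No party resides in Lorley; the operative events occurred in Veldale, not Lorley — every alternative fails. Not met.
  (b) The amount in controversy is $3,300, within the USD 150,000 ceiling — that alternative is enough. Satisfied.
  (c) The amount in controversy is 3,300 dollars, which meets the $3,000 floor, so one alternative holds. Condition met.
  (d) The claim is a consumer claim, not a property claim, so one alternative holds. Satisfied.
  → No jurisdiction.
The Civil Court of Veldale:
  (a) The claim is a consumer claim, not a property claim. Condition met.
  (b) The defendant resides in Veldale — that alternative is enough. Met.
  (c) The operative events occurred in Veldale. Condition met.
  (d) The amount in controversy is 3,300 dollars, within the 75,000 dollars ceiling — that alternative is enough. Met.
  → Jurisdiction lies.
The Provincial Court of Veldale:
  (a) The defendant resides in Veldale — that alternative is enough. And the carve-out is inapplicable — the plaintiff resides in Syldora, not Veldale. Satisfied.
  (b) No defendant is a corporation. The proviso rescues it, though: the claim is a consumer claim. Satisfied.
  (c) The amount in controversy is 3,300 dollars, within the $15,000 ceiling. Met.
  (d) The plaintiff resides in Syldora, which is not Veldale — that alternative is enough. Met.
  (e) The claim is a consumer claim, not a tort claim. Satisfied.
  → All conditions met; jurisdiction exists.
Courts with jurisdiction: the Civil Court of Veldale, the Provincial Court of Veldale — 2 in total.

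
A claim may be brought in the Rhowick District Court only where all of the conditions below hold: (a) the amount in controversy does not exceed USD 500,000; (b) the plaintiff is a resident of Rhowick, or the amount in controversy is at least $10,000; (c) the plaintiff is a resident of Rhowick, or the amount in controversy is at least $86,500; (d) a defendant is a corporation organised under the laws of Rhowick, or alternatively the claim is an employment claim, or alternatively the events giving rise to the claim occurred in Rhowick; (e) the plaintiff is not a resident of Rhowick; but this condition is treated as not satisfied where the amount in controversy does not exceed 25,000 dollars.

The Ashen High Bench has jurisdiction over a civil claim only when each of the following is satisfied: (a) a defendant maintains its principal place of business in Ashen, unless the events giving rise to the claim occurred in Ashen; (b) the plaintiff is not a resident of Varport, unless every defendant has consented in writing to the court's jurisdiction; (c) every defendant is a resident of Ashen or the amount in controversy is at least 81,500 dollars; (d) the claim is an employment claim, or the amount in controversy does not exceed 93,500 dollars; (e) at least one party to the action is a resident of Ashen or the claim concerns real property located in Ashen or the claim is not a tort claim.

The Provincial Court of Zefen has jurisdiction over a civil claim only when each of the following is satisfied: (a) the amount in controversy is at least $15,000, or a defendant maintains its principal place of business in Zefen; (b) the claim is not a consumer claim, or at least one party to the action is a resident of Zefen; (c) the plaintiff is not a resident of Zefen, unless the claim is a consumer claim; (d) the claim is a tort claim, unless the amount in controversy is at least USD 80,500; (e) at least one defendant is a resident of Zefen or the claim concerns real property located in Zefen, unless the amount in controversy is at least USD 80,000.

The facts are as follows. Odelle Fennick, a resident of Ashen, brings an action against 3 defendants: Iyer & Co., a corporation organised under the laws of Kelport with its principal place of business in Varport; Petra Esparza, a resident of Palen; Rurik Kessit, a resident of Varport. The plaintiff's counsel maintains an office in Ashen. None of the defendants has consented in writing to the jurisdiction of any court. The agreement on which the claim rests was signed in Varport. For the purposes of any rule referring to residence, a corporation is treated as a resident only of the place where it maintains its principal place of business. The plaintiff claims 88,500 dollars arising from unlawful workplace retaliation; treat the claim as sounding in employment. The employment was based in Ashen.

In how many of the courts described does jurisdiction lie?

The Rhowick District Court:
  (a) The amount in controversy is USD 88,500, within the $500,000 ceiling. Met.
  (b) The amount in controversy is USD 88,500, which meets the 10,000 dollars floor — that alternative is enough. Condition met.
  (c) The amount in controversy is USD 88,500, which meets the USD 86,500 floor, which satisfies one of the alternatives. Met.
  (d) The claim is an employment claim, so one alternative holds. Met.
  (e) The plaintiff resides in Ashen, which is not Rhowick. The exception is not triggered, since the amount in controversy is USD 88,500, above the 25,000 dollars ceiling. Met.
  → All conditions met; jurisdiction exists.
The Ashen High Bench:
  (a) The corporate defendant(s) have their principal place of business in Varport, not Ashen. The proviso rescues it, though: the operative events occurred in Ashen. Condition met.
  (b) The plaintiff resides in Ashen, which is not Varport. Met.
  (c) The amount in controversy is $88,500, which meets the 81,500 dollars floor, so this disjunct is met. Met.
  (d) The claim is an employment claim, so this disjunct is met. Met.
  (e) Odelle Fennick resides in Ashen, so one alternative holds. Met.
  → The court has jurisdiction.
The Provincial Court of Zefen:
  (a) The amount in controversy is USD 88,500, which meets the USD 15,000 floor, so one alternative holds. Met.
  (b) The claim is an employment claim, not a consumer claim, so this disjunct is met. Satisfied.
  (c) The plaintiff resides in Ashen, which is not Zefen. Met.
  (d) The claim is an employment claim, not a tort claim. However, the amount in controversy is USD 88,500, which meets the 80,500 dollars floor, so the 'unless' proviso supplies this condition. Satisfied.
  (e) No defendant resides in Zefen (they reside in Varport, Palen, Varport); the claim does not concern real property — none of the alternatives is met. But the amount in controversy is USD 88,500, which meets the USD 80,000 floor, and the 'unless' clause therefore excuses the requirement. Satisfied.
  → All conditions met; jurisdiction exists.
Courts with jurisdiction: the Rhowick District Court, the Ashen High Bench, the Provincial Court of Zefen — 3 in total.

3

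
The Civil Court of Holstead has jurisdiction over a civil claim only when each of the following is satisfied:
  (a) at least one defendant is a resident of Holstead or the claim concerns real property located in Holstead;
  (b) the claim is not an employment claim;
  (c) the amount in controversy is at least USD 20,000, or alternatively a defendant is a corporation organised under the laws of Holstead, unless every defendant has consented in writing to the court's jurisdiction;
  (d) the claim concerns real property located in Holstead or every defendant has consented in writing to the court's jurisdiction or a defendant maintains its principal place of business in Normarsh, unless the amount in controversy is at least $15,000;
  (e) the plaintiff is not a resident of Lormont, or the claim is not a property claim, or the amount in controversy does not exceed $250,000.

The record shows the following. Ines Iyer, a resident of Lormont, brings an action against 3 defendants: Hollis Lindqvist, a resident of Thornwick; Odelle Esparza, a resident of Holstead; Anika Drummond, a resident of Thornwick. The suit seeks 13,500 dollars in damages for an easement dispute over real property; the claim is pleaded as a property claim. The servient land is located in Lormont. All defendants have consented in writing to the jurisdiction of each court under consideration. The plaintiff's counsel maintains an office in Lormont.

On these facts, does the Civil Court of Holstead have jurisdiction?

Yes

The Civil Court of Holstead:
  (a) Odelle Esparza resides in Holstead, so this disjunct is met. Met.
  (b) The claim is a property claim, not an employment claim. Condition met.
  (c) The amount in controversy is USD 13,500, below the $20,000 floor; no defendant is a corporation — no alternative holds. The proviso rescues it, though: every defendant has filed written consent. Condition met.
  (d) Every defendant has filed written consent, so one alternative holds. Met.
  (e) The amount in controversy is 13,500 dollars, within the $250,000 ceiling, so one alternative holds. Condition met.
  → All conditions met; jurisdiction exists.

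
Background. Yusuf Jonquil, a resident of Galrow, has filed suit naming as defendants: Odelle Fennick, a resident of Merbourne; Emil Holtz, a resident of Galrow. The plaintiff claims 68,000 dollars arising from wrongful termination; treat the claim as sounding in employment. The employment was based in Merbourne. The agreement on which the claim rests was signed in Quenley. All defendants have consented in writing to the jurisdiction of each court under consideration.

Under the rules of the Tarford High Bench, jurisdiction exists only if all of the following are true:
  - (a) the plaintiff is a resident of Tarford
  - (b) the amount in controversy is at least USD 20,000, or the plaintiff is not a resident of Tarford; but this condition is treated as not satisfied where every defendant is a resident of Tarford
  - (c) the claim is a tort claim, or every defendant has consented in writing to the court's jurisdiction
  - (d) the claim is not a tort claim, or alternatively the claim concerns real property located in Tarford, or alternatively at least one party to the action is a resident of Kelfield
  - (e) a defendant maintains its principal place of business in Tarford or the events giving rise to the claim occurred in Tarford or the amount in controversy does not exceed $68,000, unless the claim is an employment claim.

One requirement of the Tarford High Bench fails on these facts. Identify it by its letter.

The Tarford High Bench:
  (a) The plaintiff resides in Galrow, not Tarford. Not met.
  (b) The amount in controversy is 68,000 dollars, which meets the $20,000 floor, which satisfies one of the alternatives. The carve-out does not apply: the defendants reside as follows — Odelle Fennick in Merbourne, Emil Holtz in Galrow — not all in Tarford. Condition met.
  (c) Every defendant has filed written consent, so one alternative holds. Met.
  (d) The claim is an employment claim, not a tort claim, so this disjunct is met. Condition met.
  (e) The amount in controversy is USD 68,000, within the $68,000 ceiling, so this disjunct is met. Condition met.
Only condition (a) fails.

(a)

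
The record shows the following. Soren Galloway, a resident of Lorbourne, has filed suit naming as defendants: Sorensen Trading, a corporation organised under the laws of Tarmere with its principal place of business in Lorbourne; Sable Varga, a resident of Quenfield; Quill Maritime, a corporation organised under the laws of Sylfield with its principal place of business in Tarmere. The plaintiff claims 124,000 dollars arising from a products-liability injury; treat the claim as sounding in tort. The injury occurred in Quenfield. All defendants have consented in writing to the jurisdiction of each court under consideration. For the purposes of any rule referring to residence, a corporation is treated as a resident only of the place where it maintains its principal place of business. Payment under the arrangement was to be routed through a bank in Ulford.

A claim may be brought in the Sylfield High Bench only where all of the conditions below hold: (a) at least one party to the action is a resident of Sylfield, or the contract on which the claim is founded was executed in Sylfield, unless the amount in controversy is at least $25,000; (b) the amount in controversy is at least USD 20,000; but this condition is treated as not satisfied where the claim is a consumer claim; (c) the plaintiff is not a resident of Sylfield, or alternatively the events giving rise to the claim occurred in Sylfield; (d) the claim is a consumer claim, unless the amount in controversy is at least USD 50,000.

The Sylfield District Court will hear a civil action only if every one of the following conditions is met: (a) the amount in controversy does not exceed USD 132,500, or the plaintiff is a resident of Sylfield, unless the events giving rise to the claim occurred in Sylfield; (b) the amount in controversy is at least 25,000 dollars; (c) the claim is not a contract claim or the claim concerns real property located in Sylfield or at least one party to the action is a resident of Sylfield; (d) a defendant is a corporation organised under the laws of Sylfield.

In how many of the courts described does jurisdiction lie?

2

The Sylfield High Bench:
  (a) No party resides in Sylfield; no contract (and hence no place of execution) is alleged — none of the alternatives is met. The proviso rescues it, though: the amount in controversy is $124,000, which meets the 25,000 dollars floor. Condition met.
  (b) The amount in controversy is 124,000 dollars, which meets the $20,000 floor. The exception is not triggered, since the claim is a tort claim, not a consumer claim. Satisfied.
  (c) The plaintiff resides in Lorbourne, which is not Sylfield, which satisfies one of the alternatives. Met.
  (d) The claim is a tort claim, not a consumer claim. However, the amount in controversy is $124,000, which meets the USD 50,000 floor, so the 'unless' proviso supplies this condition. Satisfied.
  → Jurisdiction lies.
The Sylfield District Court:
  (a) The amount in controversy is 124,000 dollars, within the $132,500 ceiling — that alternative is enough. Condition met.
  (b) The amount in controversy is 124,000 dollars, which meets the 25,000 dollars floor. Satisfied.
  (c) The claim is a tort claim, not a contract claim, so this disjunct is met. Met.
  (d) Quill Maritime is organised under the laws of Sylfield. Satisfied.
  → The court has jurisdiction.
Courts with jurisdiction: the Sylfield High Bench, the Sylfield District Court — 2 in total.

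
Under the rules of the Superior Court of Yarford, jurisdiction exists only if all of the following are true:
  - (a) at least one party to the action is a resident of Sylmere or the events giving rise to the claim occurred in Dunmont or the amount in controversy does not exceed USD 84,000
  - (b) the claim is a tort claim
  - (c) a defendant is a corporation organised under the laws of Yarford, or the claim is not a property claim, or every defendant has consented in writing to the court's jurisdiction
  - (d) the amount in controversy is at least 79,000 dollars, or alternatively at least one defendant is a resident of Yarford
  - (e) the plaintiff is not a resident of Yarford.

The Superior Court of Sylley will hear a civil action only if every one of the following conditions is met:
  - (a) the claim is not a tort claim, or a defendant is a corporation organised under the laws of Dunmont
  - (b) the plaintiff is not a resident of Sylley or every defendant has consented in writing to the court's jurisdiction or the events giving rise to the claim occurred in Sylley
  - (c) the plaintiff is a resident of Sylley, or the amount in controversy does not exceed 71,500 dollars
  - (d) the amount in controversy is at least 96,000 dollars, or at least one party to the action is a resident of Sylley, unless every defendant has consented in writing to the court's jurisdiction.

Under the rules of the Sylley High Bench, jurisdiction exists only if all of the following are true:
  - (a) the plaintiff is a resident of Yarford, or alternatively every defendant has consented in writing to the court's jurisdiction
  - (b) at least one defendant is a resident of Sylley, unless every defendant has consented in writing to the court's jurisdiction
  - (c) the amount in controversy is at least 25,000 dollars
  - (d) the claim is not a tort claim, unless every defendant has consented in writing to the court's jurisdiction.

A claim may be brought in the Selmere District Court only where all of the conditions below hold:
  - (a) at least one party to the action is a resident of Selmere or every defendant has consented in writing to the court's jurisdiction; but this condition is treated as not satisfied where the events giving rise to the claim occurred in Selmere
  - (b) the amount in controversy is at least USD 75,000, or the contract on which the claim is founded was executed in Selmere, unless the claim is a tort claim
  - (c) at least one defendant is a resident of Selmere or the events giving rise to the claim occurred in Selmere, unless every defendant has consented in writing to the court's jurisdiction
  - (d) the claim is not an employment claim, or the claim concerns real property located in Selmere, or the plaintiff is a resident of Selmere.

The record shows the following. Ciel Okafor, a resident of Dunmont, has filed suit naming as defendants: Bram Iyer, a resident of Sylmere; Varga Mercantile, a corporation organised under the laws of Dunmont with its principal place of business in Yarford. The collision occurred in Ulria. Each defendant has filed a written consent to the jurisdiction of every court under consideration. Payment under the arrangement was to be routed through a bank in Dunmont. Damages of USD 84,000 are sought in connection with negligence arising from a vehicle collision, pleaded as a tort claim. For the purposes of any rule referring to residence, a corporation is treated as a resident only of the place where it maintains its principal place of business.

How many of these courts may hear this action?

The Superior Court of Yarford:
  (a) Bram Iyer resides in Sylmere, so this disjunct is met. Met.
  (b) The claim is a tort claim. Condition met.
  (c) The claim is a tort claim, not a property claim — that alternative is enough. Satisfied.
  (d) The amount in controversy is 84,000 dollars, which meets the $79,000 floor, so this disjunct is met. Met.
  (e) The plaintiff resides in Dunmont, which is not Yarford. Satisfied.
  → Jurisdiction lies.
The Superior Court of Sylley:
  (a) Varga Mercantile is organised under the laws of Dunmont, so this disjunct is met. Condition met.
  (b) The plaintiff resides in Dunmont, which is not Sylley, which satisfies one of the alternatives. Satisfied.
  (c) The plaintiff resides in Dunmont, not Sylley; the amount in controversy is 84,000 dollars, above the 71,500 dollars ceiling — none of the alternatives is met. Not met.
  (d) The amount in controversy is USD 84,000, below the USD 96,000 floor; no party resides in Sylley — every alternative fails. The proviso rescues it, though: every defendant has filed written consent. Met.
  → At least one condition fails; no jurisdiction.
The Sylley High Bench:
  (a) Every defendant has filed written consent, which satisfies one of the alternatives. Condition met.
  (b) No defendant resides in Sylley (they reside in Sylmere, Yarford). However, every defendant has filed written consent, so the 'unless' proviso supplies this condition. Condition met.
  (c) The amount in controversy is $84,000, which meets the 25,000 dollars floor. Met.
  (d) The claim is a tort claim. However, every defendant has filed written consent, so the 'unless' proviso supplies this condition. Satisfied.
  → Jurisdiction lies.
The Selmere District Court:
  (a) Every defendant has filed written consent, which satisfies one of the alternatives. The exception is not triggered, since the operative events occurred in Ulria, not Selmere. Satisfied.
  (b) The amount in controversy is 84,000 dollars, which meets the $75,000 floor, which satisfies one of the alternatives. Condition met.
  (c) No defendant resides in Selmere (they reside in Sylmere, Yarford); the operative events occurred in Ulria, not Selmere — every alternative fails. The proviso rescues it, though: every defendant has filed written consent. Satisfied.
  (d) The claim is a tort claim, not an employment claim, which satisfies one of the alternatives. Met.
  → Jurisdiction lies.
Courts with jurisdiction: the Superior Court of Yarford, the Sylley High Bench, the Selmere District Court — 3 in total.

3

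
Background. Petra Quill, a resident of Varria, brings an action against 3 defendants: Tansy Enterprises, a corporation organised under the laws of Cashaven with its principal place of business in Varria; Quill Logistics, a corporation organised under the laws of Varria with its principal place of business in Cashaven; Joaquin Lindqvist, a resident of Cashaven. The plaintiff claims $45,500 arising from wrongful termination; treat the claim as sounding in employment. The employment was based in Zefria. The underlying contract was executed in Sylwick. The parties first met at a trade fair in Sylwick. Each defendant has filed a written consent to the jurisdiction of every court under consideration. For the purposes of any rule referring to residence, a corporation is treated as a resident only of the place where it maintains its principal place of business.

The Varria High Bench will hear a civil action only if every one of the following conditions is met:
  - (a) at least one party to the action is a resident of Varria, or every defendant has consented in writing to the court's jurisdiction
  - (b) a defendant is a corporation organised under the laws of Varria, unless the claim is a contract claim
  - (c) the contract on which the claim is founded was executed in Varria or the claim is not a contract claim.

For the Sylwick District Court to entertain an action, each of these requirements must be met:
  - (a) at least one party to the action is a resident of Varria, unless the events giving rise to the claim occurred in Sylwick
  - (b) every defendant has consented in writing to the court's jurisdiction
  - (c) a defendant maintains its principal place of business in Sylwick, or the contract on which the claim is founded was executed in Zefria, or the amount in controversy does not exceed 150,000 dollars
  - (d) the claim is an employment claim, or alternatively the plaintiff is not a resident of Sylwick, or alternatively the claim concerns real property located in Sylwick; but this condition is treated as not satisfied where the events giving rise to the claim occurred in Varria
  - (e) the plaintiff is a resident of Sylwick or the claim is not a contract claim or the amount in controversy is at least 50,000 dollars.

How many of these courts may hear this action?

The Varria High Bench:
  (a) Petra Quill resides in Varria, which satisfies one of the alternatives. Condition met.
  (b) Quill Logistics is organised under the laws of Varria. Satisfied.
  (c) The claim is an employment claim, not a contract claim, which satisfies one of the alternatives. Met.
  → The court has jurisdiction.
The Sylwick District Court:
  (a) Petra Quill resides in Varria. Condition met.
  (b) Every defendant has filed written consent. Satisfied.
  (c) The amount in controversy is 45,500 dollars, within the USD 150,000 ceiling — that alternative is enough. Satisfied.
  (d) The claim is an employment claim, so this disjunct is met. The carve-out does not apply: the operative events occurred in Zefria, not Varria. Condition met.
  (e) The claim is an employment claim, not a contract claim, so this disjunct is met. Met.
  → All conditions met; jurisdiction exists.
Courts with jurisdiction: the Varria High Bench, the Sylwick District Court — 2 in total.

2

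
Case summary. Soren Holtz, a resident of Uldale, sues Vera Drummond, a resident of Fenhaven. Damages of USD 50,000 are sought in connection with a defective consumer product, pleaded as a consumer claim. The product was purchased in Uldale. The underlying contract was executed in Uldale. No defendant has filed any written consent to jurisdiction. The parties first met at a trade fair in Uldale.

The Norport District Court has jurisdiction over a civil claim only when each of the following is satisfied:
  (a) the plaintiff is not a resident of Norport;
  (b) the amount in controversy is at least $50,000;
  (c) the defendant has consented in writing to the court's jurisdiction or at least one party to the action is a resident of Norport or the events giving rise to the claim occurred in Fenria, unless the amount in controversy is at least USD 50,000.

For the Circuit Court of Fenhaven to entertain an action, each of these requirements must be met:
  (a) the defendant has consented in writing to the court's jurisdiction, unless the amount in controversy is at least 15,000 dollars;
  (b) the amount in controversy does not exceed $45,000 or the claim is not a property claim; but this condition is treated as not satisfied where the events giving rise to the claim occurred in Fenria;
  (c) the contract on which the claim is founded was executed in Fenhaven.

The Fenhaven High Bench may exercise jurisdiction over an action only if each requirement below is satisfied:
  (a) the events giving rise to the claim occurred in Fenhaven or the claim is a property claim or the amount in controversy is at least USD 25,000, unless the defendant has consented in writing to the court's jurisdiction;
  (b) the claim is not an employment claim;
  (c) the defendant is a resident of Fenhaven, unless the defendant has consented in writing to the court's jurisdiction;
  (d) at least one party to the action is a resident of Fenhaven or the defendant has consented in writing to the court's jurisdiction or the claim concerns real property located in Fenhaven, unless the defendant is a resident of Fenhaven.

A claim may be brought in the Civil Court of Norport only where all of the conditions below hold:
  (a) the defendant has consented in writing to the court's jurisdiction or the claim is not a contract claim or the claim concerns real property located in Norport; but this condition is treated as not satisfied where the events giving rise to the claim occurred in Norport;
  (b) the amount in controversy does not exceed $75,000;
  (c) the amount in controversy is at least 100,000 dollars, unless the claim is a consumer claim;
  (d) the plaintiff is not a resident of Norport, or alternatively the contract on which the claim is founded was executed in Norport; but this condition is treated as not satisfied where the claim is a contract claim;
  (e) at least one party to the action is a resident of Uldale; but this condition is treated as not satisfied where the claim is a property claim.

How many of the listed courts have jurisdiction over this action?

The Norport District Court:
  (a) The plaintiff resides in Uldale, which is not Norport. Met.
  (b) The amount in controversy is USD 50,000, which meets the 50,000 dollars floor. Met.
  (c) No such written consent has been filed; no party resides in Norport; the operative events occurred in Uldale, not Fenria — none of the alternatives is met. The proviso rescues it, though: the amount in controversy is USD 50,000, which meets the $50,000 floor. Met.
  → Jurisdiction lies.
The Circuit Court of Fenhaven:
  (a) No such written consent has been filed. The proviso rescues it, though: the amount in controversy is $50,000, which meets the 15,000 dollars floor. Satisfied.
  (b) The claim is a consumer claim, not a property claim, so this disjunct is met. The exception is not triggered, since the operative events occurred in Uldale, not Fenria. Satisfied.
  (c) The contract was executed in Uldale, not Fenhaven. Fails.
  → The court lacks jurisdiction.
The Fenhaven High Bench:
  (a) The amount in controversy is $50,000, which meets the USD 25,000 floor, so one alternative holds. Condition met.
  (b) The claim is a consumer claim, not an employment claim. Met.
  (c) The defendant resides in Fenhaven. Met.
  (d) Vera Drummond resides in Fenhaven, which satisfies one of the alternatives. Condition met.
  → Every requirement is satisfied — jurisdiction.
The Civil Court of Norport:
  (a) The claim is a consumer claim, not a contract claim, so one alternative holds. And the carve-out is inapplicable — the operative events occurred in Uldale, not Norport. Condition met.
  (b) The amount in controversy is USD 50,000, within the USD 75,000 ceiling. Met.
  (c) The amount in controversy is 50,000 dollars, below the 100,000 dollars floor. However, the claim is a consumer claim, so the 'unless' proviso supplies this condition. Met.
  (d) The plaintiff resides in Uldale, which is not Norport, so one alternative holds. The exception is not triggered, since the claim is a consumer claim, not a contract claim. Satisfied.
  (e) Soren Holtz resides in Uldale. And the carve-out is inapplicable — the claim is a consumer claim, not a property claim. Met.
  → Every requirement is satisfied — jurisdiction.
Courts with jurisdiction: the Norport District Court, the Fenhaven High Bench, the Civil Court of Norport — 3 in total.

3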